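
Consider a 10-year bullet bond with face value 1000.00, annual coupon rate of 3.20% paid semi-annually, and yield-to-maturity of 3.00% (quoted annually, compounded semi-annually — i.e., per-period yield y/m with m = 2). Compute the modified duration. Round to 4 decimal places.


Coupon per period c = face * coupon_rate / m = 16.000000
Periods per year m = 2; per-period yield y/m = 0.015000
Number of cashflows N = 20
Cashflows (t years, CF_t, discount factor 1/(1+y/m)^(m*t), PV):
  t = 0.5000: CF_t = 16.000000, DF = 0.985222, PV = 15.763547
  t = 1.0000: CF_t = 16.000000, DF = 0.970662, PV = 15.530588
  t = 1.5000: CF_t = 16.000000, DF = 0.956317, PV = 15.301072
  t = 2.0000: CF_t = 16.000000, DF = 0.942184, PV = 15.074948
  t = 2.5000: CF_t = 16.000000, DF = 0.928260, PV = 14.852165
  t = 3.0000: CF_t = 16.000000, DF = 0.914542, PV = 14.632675
  t = 3.5000: CF_t = 16.000000, DF = 0.901027, PV = 14.416429
  t = 4.0000: CF_t = 16.000000, DF = 0.887711, PV = 14.203378
  t = 4.5000: CF_t = 16.000000, DF = 0.874592, PV = 13.993476
  t = 5.0000: CF_t = 16.000000, DF = 0.861667, PV = 13.786676
  t = 5.5000: CF_t = 16.000000, DF = 0.848933, PV = 13.582932
  t = 6.0000: CF_t = 16.000000, DF = 0.836387, PV = 13.382199
  t = 6.5000: CF_t = 16.000000, DF = 0.824027, PV = 13.184432
  t = 7.0000: CF_t = 16.000000, DF = 0.811849, PV = 12.989588
  t = 7.5000: CF_t = 16.000000, DF = 0.799852, PV = 12.797624
  t = 8.0000: CF_t = 16.000000, DF = 0.788031, PV = 12.608497
  t = 8.5000: CF_t = 16.000000, DF = 0.776385, PV = 12.422164
  t = 9.0000: CF_t = 16.000000, DF = 0.764912, PV = 12.238585
  t = 9.5000: CF_t = 16.000000, DF = 0.753607, PV = 12.057720
  t = 10.0000: CF_t = 1016.000000, DF = 0.742470, PV = 754.349945
Price P = sum_t PV_t = 1017.168639
First compute Macaulay numerator sum_t t * PV_t:
  t * PV_t at t = 0.5000: 7.881773
  t * PV_t at t = 1.0000: 15.530588
  t * PV_t at t = 1.5000: 22.951608
  t * PV_t at t = 2.0000: 30.149895
  t * PV_t at t = 2.5000: 37.130413
  t * PV_t at t = 3.0000: 43.898025
  t * PV_t at t = 3.5000: 50.457500
  t * PV_t at t = 4.0000: 56.813512
  t * PV_t at t = 4.5000: 62.970641
  t * PV_t at t = 5.0000: 68.933379
  t * PV_t at t = 5.5000: 74.706125
  t * PV_t at t = 6.0000: 80.293193
  t * PV_t at t = 6.5000: 85.698810
  t * PV_t at t = 7.0000: 90.927119
  t * PV_t at t = 7.5000: 95.982181
  t * PV_t at t = 8.0000: 100.867973
  t * PV_t at t = 8.5000: 105.588395
  t * PV_t at t = 9.0000: 110.147268
  t * PV_t at t = 9.5000: 114.548336
  t * PV_t at t = 10.0000: 7543.499449
Macaulay duration D = 8798.976184 / 1017.168639 = 8.650460
Modified duration = D / (1 + y/m) = 8.650460 / (1 + 0.015000) = 8.522620

Answer: Modified duration = 8.5226


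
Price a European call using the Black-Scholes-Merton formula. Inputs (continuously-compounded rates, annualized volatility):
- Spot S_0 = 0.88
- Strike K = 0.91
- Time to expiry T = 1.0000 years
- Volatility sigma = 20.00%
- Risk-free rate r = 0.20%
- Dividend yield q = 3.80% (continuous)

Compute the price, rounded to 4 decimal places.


d1 = (ln(S/K) + (r - q + 0.5*sigma^2) * T) / (sigma * sqrt(T)) = -0.24761346
d2 = d1 - sigma * sqrt(T) = -0.44761346
exp(-rT) = 0.99800200; exp(-qT) = 0.96271294
C = S_0 * exp(-qT) * N(d1) - K * exp(-rT) * N(d2)
N(d1) = 0.40221675; N(d2) = 0.32721609
C = 0.8800 * 0.96271294 * 0.40221675 - 0.9100 * 0.99800200 * 0.32721609 = 0.0436

Answer: Price = 0.0436


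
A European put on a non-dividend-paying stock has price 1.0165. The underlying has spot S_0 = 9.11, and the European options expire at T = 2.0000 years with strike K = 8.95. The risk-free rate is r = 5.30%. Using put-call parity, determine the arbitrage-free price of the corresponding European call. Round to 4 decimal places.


Put-call parity: C - P = S_0 * exp(-qT) - K * exp(-rT).
S_0 * exp(-qT) = 9.1100 * 1.00000000 = 9.11000000
K * exp(-rT) = 8.9500 * 0.89942465 = 8.04985060
C = P + S*exp(-qT) - K*exp(-rT)
C = 1.0165 + 9.11000000 - 8.04985060 = 2.0766

Answer: Call price = 2.0766


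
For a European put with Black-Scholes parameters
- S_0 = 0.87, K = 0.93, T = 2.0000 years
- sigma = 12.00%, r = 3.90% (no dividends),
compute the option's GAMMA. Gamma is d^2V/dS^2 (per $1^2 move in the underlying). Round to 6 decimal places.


Answer: Gamma = 2.671230

Derivation:
d1 = 0.1514895286; d2 = -0.0182160989
phi(d1) = 0.3943907650; exp(-qT) = 1.0000000000; exp(-rT) = 0.9249644265
Gamma = exp(-qT) * phi(d1) / (S * sigma * sqrt(T)) = 1.0000000000 * 0.3943907650 / (0.8700 * 0.1200 * 1.4142135624) = 2.671230


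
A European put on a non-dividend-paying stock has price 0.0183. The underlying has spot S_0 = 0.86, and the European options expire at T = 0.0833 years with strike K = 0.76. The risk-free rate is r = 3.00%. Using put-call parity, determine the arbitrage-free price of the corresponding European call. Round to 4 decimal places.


Put-call parity: C - P = S_0 * exp(-qT) - K * exp(-rT).
S_0 * exp(-qT) = 0.8600 * 1.00000000 = 0.86000000
K * exp(-rT) = 0.7600 * 0.99750412 = 0.75810313
C = P + S*exp(-qT) - K*exp(-rT)
C = 0.0183 + 0.86000000 - 0.75810313 = 0.1202

Answer: Call price = 0.1202


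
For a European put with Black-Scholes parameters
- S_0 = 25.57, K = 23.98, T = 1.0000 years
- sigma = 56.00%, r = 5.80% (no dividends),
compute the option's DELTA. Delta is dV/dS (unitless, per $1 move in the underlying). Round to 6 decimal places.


Answer: Delta = -0.309167

Derivation:
d1 = 0.4982136423; d2 = -0.0617863577
phi(d1) = 0.3523793623; exp(-qT) = 1.0000000000; exp(-rT) = 0.9436499474
N(-d1) = 0.3091667339
Delta = -exp(-qT) * N(-d1) = -1.0000000000 * 0.3091667339 = -0.309167


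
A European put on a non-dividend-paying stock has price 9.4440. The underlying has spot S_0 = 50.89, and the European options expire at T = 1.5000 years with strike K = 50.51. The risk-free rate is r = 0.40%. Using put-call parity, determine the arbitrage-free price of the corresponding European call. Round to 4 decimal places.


Put-call parity: C - P = S_0 * exp(-qT) - K * exp(-rT).
S_0 * exp(-qT) = 50.8900 * 1.00000000 = 50.89000000
K * exp(-rT) = 50.5100 * 0.99401796 = 50.20784736
C = P + S*exp(-qT) - K*exp(-rT)
C = 9.4440 + 50.89000000 - 50.20784736 = 10.1262

Answer: Call price = 10.1262


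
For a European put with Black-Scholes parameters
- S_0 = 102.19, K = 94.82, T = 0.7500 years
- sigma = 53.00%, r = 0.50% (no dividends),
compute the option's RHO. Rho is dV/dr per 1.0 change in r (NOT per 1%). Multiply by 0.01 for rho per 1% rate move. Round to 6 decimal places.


Answer: Rho = -37.069747

Derivation:
d1 = 0.4007485565; d2 = -0.0582449075
phi(d1) = 0.3681597853; exp(-qT) = 1.0000000000; exp(-rT) = 0.9962570225
N(-d2) = 0.5232232248
Rho = -K*T*exp(-rT)*N(-d2) = -94.8200 * 0.7500 * 0.9962570225 * 0.5232232248 = -37.069747


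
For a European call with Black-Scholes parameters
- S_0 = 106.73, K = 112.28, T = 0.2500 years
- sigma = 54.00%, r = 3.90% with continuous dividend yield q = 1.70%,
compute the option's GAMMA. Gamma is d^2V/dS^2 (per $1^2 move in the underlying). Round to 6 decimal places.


Answer: Gamma = 0.013778

Derivation:
d1 = -0.0323832243; d2 = -0.3023832243
phi(d1) = 0.3987331552; exp(-qT) = 0.9957590185; exp(-rT) = 0.9902973771
Gamma = exp(-qT) * phi(d1) / (S * sigma * sqrt(T)) = 0.9957590185 * 0.3987331552 / (106.7300 * 0.5400 * 0.5000000000) = 0.013778


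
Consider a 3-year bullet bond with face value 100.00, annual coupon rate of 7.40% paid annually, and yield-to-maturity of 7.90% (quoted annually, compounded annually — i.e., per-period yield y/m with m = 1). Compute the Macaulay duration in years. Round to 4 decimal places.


Answer: Macaulay duration = 2.7967 years

Derivation:
Coupon per period c = face * coupon_rate / m = 7.400000
Periods per year m = 1; per-period yield y/m = 0.079000
Number of cashflows N = 3
Cashflows (t years, CF_t, discount factor 1/(1+y/m)^(m*t), PV):
  t = 1.0000: CF_t = 7.400000, DF = 0.926784, PV = 6.858202
  t = 2.0000: CF_t = 7.400000, DF = 0.858929, PV = 6.356072
  t = 3.0000: CF_t = 107.400000, DF = 0.796041, PV = 85.494849
Price P = sum_t PV_t = 98.709123
Macaulay numerator sum_t t * PV_t:
  t * PV_t at t = 1.0000: 6.858202
  t * PV_t at t = 2.0000: 12.712145
  t * PV_t at t = 3.0000: 256.484546
Macaulay duration D = (sum_t t * PV_t) / P = 276.054892 / 98.709123 = 2.796650


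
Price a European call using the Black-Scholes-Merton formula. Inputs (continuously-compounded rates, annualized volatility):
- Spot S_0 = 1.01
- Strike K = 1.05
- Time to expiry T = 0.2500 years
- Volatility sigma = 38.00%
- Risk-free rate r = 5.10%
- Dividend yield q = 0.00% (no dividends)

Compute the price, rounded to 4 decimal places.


d1 = (ln(S/K) + (r - q + 0.5*sigma^2) * T) / (sigma * sqrt(T)) = -0.04231491
d2 = d1 - sigma * sqrt(T) = -0.23231491
exp(-rT) = 0.98733094; exp(-qT) = 1.00000000
C = S_0 * exp(-qT) * N(d1) - K * exp(-rT) * N(d2)
N(d1) = 0.48312383; N(d2) = 0.40814672
C = 1.0100 * 1.00000000 * 0.48312383 - 1.0500 * 0.98733094 * 0.40814672 = 0.0648

Answer: Price = 0.0648


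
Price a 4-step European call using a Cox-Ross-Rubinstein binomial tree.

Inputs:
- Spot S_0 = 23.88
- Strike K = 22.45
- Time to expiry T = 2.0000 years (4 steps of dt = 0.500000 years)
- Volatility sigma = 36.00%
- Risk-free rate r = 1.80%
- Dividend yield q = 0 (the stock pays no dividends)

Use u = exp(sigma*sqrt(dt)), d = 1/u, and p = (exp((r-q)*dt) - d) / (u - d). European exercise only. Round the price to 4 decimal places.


Answer: Price = V(0,0) = 5.7135

Derivation:
dt = T/N = 0.500000
u = exp(sigma*sqrt(dt)) = 1.289892; d = 1/u = 0.775259
p = (exp((r-q)*dt) - d) / (u - d) = 0.454269
Discount per step: exp(-r*dt) = 0.991040
Stock lattice S(k, i) with i counting down-moves:
  k=0: S(0,0) = 23.8800
  k=1: S(1,0) = 30.8026; S(1,1) = 18.5132
  k=2: S(2,0) = 39.7321; S(2,1) = 23.8800; S(2,2) = 14.3525
  k=3: S(3,0) = 51.2501; S(3,1) = 30.8026; S(3,2) = 18.5132; S(3,3) = 11.1269
  k=4: S(4,0) = 66.1070; S(4,1) = 39.7321; S(4,2) = 23.8800; S(4,3) = 14.3525; S(4,4) = 8.6262
Terminal payoffs V(N, i) = max(S_T - K, 0):
  V(4,0) = 43.657027; V(4,1) = 17.282050; V(4,2) = 1.430000; V(4,3) = 0.000000; V(4,4) = 0.000000
Backward induction: V(k, i) = exp(-r*dt) * [p * V(k+1, i) + (1-p) * V(k+1, i+1)].
  V(3,0) = exp(-r*dt) * [p*43.657027 + (1-p)*17.282050] = 29.001194
  V(3,1) = exp(-r*dt) * [p*17.282050 + (1-p)*1.430000] = 8.553763
  V(3,2) = exp(-r*dt) * [p*1.430000 + (1-p)*0.000000] = 0.643784
  V(3,3) = exp(-r*dt) * [p*0.000000 + (1-p)*0.000000] = 0.000000
  V(2,0) = exp(-r*dt) * [p*29.001194 + (1-p)*8.553763] = 17.682535
  V(2,1) = exp(-r*dt) * [p*8.553763 + (1-p)*0.643784] = 4.199080
  V(2,2) = exp(-r*dt) * [p*0.643784 + (1-p)*0.000000] = 0.289831
  V(1,0) = exp(-r*dt) * [p*17.682535 + (1-p)*4.199080] = 10.231694
  V(1,1) = exp(-r*dt) * [p*4.199080 + (1-p)*0.289831] = 2.047174
  V(0,0) = exp(-r*dt) * [p*10.231694 + (1-p)*2.047174] = 5.713493


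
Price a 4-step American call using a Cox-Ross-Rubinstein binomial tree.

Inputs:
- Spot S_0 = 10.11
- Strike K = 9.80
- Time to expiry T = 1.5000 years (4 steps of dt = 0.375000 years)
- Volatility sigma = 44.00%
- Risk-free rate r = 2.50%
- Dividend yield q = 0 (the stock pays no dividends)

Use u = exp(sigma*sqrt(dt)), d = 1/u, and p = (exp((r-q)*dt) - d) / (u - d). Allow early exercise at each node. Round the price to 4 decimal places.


dt = T/N = 0.375000
u = exp(sigma*sqrt(dt)) = 1.309236; d = 1/u = 0.763804
p = (exp((r-q)*dt) - d) / (u - d) = 0.450313
Discount per step: exp(-r*dt) = 0.990669
Stock lattice S(k, i) with i counting down-moves:
  k=0: S(0,0) = 10.1100
  k=1: S(1,0) = 13.2364; S(1,1) = 7.7221
  k=2: S(2,0) = 17.3295; S(2,1) = 10.1100; S(2,2) = 5.8981
  k=3: S(3,0) = 22.6885; S(3,1) = 13.2364; S(3,2) = 7.7221; S(3,3) = 4.5050
  k=4: S(4,0) = 29.7046; S(4,1) = 17.3295; S(4,2) = 10.1100; S(4,3) = 5.8981; S(4,4) = 3.4410
Terminal payoffs V(N, i) = max(S_T - K, 0):
  V(4,0) = 19.904559; V(4,1) = 7.529544; V(4,2) = 0.310000; V(4,3) = 0.000000; V(4,4) = 0.000000
Backward induction: V(k, i) = exp(-r*dt) * [p * V(k+1, i) + (1-p) * V(k+1, i+1)]; then take max(V_cont, immediate exercise) for American.
  V(3,0) = exp(-r*dt) * [p*19.904559 + (1-p)*7.529544] = 12.979911; exercise = 12.888465; V(3,0) = max -> 12.979911
  V(3,1) = exp(-r*dt) * [p*7.529544 + (1-p)*0.310000] = 3.527823; exercise = 3.436377; V(3,1) = max -> 3.527823
  V(3,2) = exp(-r*dt) * [p*0.310000 + (1-p)*0.000000] = 0.138294; exercise = 0.000000; V(3,2) = max -> 0.138294
  V(3,3) = exp(-r*dt) * [p*0.000000 + (1-p)*0.000000] = 0.000000; exercise = 0.000000; V(3,3) = max -> 0.000000
  V(2,0) = exp(-r*dt) * [p*12.979911 + (1-p)*3.527823] = 7.711582; exercise = 7.529544; V(2,0) = max -> 7.711582
  V(2,1) = exp(-r*dt) * [p*3.527823 + (1-p)*0.138294] = 1.649109; exercise = 0.310000; V(2,1) = max -> 1.649109
  V(2,2) = exp(-r*dt) * [p*0.138294 + (1-p)*0.000000] = 0.061695; exercise = 0.000000; V(2,2) = max -> 0.061695
  V(1,0) = exp(-r*dt) * [p*7.711582 + (1-p)*1.649109] = 4.338255; exercise = 3.436377; V(1,0) = max -> 4.338255
  V(1,1) = exp(-r*dt) * [p*1.649109 + (1-p)*0.061695] = 0.769281; exercise = 0.000000; V(1,1) = max -> 0.769281
  V(0,0) = exp(-r*dt) * [p*4.338255 + (1-p)*0.769281] = 2.354260; exercise = 0.310000; V(0,0) = max -> 2.354260

Answer: Price = V(0,0) = 2.3543


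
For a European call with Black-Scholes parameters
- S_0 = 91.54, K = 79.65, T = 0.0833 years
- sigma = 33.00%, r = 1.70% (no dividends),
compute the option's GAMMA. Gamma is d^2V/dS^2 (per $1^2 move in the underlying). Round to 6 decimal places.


Answer: Gamma = 0.014341

Derivation:
d1 = 1.5233104448; d2 = 1.4280667048
phi(d1) = 0.1250332110; exp(-qT) = 1.0000000000; exp(-rT) = 0.9985849022
Gamma = exp(-qT) * phi(d1) / (S * sigma * sqrt(T)) = 1.0000000000 * 0.1250332110 / (91.5400 * 0.3300 * 0.2886173938) = 0.014341


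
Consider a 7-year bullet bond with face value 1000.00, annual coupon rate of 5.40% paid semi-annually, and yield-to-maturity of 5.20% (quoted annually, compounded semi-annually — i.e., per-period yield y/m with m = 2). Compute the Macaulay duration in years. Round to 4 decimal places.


Coupon per period c = face * coupon_rate / m = 27.000000
Periods per year m = 2; per-period yield y/m = 0.026000
Number of cashflows N = 14
Cashflows (t years, CF_t, discount factor 1/(1+y/m)^(m*t), PV):
  t = 0.5000: CF_t = 27.000000, DF = 0.974659, PV = 26.315789
  t = 1.0000: CF_t = 27.000000, DF = 0.949960, PV = 25.648918
  t = 1.5000: CF_t = 27.000000, DF = 0.925887, PV = 24.998945
  t = 2.0000: CF_t = 27.000000, DF = 0.902424, PV = 24.365444
  t = 2.5000: CF_t = 27.000000, DF = 0.879555, PV = 23.747996
  t = 3.0000: CF_t = 27.000000, DF = 0.857266, PV = 23.146195
  t = 3.5000: CF_t = 27.000000, DF = 0.835542, PV = 22.559644
  t = 4.0000: CF_t = 27.000000, DF = 0.814369, PV = 21.987957
  t = 4.5000: CF_t = 27.000000, DF = 0.793732, PV = 21.430757
  t = 5.0000: CF_t = 27.000000, DF = 0.773618, PV = 20.887678
  t = 5.5000: CF_t = 27.000000, DF = 0.754013, PV = 20.358360
  t = 6.0000: CF_t = 27.000000, DF = 0.734906, PV = 19.842456
  t = 6.5000: CF_t = 27.000000, DF = 0.716282, PV = 19.339626
  t = 7.0000: CF_t = 1027.000000, DF = 0.698131, PV = 716.980580
Price P = sum_t PV_t = 1011.610345
Macaulay numerator sum_t t * PV_t:
  t * PV_t at t = 0.5000: 13.157895
  t * PV_t at t = 1.0000: 25.648918
  t * PV_t at t = 1.5000: 37.498418
  t * PV_t at t = 2.0000: 48.730887
  t * PV_t at t = 2.5000: 59.369989
  t * PV_t at t = 3.0000: 69.438584
  t * PV_t at t = 3.5000: 78.958753
  t * PV_t at t = 4.0000: 87.951828
  t * PV_t at t = 4.5000: 96.438408
  t * PV_t at t = 5.0000: 104.438388
  t * PV_t at t = 5.5000: 111.970982
  t * PV_t at t = 6.0000: 119.054738
  t * PV_t at t = 6.5000: 125.707570
  t * PV_t at t = 7.0000: 5018.864061
Macaulay duration D = (sum_t t * PV_t) / P = 5997.229418 / 1011.610345 = 5.928399

Answer: Macaulay duration = 5.9284 years


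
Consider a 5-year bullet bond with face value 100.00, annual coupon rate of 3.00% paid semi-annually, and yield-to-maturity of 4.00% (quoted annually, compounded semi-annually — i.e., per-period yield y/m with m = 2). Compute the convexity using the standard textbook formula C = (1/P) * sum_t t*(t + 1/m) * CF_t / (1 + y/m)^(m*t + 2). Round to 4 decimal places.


Answer: Convexity = 24.1287

Derivation:
Coupon per period c = face * coupon_rate / m = 1.500000
Periods per year m = 2; per-period yield y/m = 0.020000
Number of cashflows N = 10
Cashflows (t years, CF_t, discount factor 1/(1+y/m)^(m*t), PV):
  t = 0.5000: CF_t = 1.500000, DF = 0.980392, PV = 1.470588
  t = 1.0000: CF_t = 1.500000, DF = 0.961169, PV = 1.441753
  t = 1.5000: CF_t = 1.500000, DF = 0.942322, PV = 1.413484
  t = 2.0000: CF_t = 1.500000, DF = 0.923845, PV = 1.385768
  t = 2.5000: CF_t = 1.500000, DF = 0.905731, PV = 1.358596
  t = 3.0000: CF_t = 1.500000, DF = 0.887971, PV = 1.331957
  t = 3.5000: CF_t = 1.500000, DF = 0.870560, PV = 1.305840
  t = 4.0000: CF_t = 1.500000, DF = 0.853490, PV = 1.280236
  t = 4.5000: CF_t = 1.500000, DF = 0.836755, PV = 1.255133
  t = 5.0000: CF_t = 101.500000, DF = 0.820348, PV = 83.265352
Price P = sum_t PV_t = 95.508707
Convexity numerator sum_t t*(t + 1/m) * CF_t / (1+y/m)^(m*t + 2):
  t = 0.5000: term = 0.706742
  t = 1.0000: term = 2.078652
  t = 1.5000: term = 4.075789
  t = 2.0000: term = 6.659785
  t = 2.5000: term = 9.793802
  t = 3.0000: term = 13.442473
  t = 3.5000: term = 17.571861
  t = 4.0000: term = 22.149404
  t = 4.5000: term = 27.143878
  t = 5.0000: term = 2200.881576
Convexity = (1/P) * sum = 2304.503962 / 95.508707 = 24.128732


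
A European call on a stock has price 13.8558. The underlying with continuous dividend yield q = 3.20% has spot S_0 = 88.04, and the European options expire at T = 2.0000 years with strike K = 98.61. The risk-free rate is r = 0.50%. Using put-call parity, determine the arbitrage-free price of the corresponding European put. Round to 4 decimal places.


Answer: Put price = 28.9027

Derivation:
Put-call parity: C - P = S_0 * exp(-qT) - K * exp(-rT).
S_0 * exp(-qT) = 88.0400 * 0.93800500 = 82.58196016
K * exp(-rT) = 98.6100 * 0.99004983 = 97.62881411
P = C - S*exp(-qT) + K*exp(-rT)
P = 13.8558 - 82.58196016 + 97.62881411 = 28.9027


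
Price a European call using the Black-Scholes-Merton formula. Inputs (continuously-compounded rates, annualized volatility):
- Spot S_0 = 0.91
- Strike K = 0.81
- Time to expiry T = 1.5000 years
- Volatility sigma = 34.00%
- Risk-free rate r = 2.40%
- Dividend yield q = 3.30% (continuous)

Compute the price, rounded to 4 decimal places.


d1 = (ln(S/K) + (r - q + 0.5*sigma^2) * T) / (sigma * sqrt(T)) = 0.45534178
d2 = d1 - sigma * sqrt(T) = 0.03892852
exp(-rT) = 0.96464029; exp(-qT) = 0.95170516
C = S_0 * exp(-qT) * N(d1) - K * exp(-rT) * N(d2)
N(d1) = 0.67556831; N(d2) = 0.51552631
C = 0.9100 * 0.95170516 * 0.67556831 - 0.8100 * 0.96464029 * 0.51552631 = 0.1823

Answer: Price = 0.1823


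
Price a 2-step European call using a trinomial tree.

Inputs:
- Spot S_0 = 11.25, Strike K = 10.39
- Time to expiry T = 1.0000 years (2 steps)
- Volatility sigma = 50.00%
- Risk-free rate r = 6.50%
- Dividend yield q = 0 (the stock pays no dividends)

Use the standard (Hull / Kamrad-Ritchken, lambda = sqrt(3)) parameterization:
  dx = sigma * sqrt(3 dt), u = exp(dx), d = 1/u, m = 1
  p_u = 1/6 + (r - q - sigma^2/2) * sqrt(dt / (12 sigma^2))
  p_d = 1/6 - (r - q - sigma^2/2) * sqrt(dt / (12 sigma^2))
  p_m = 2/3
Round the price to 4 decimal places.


dt = T/N = 0.500000; dx = sigma*sqrt(3*dt) = 0.612372
u = exp(dx) = 1.844803; d = 1/u = 0.542063
p_u = 0.142172, p_m = 0.666667, p_d = 0.191162
Discount per step: exp(-r*dt) = 0.968022
Stock lattice S(k, j) with j the centered position index:
  k=0: S(0,+0) = 11.2500
  k=1: S(1,-1) = 6.0982; S(1,+0) = 11.2500; S(1,+1) = 20.7540
  k=2: S(2,-2) = 3.3056; S(2,-1) = 6.0982; S(2,+0) = 11.2500; S(2,+1) = 20.7540; S(2,+2) = 38.2871
Terminal payoffs V(N, j) = max(S_T - K, 0):
  V(2,-2) = 0.000000; V(2,-1) = 0.000000; V(2,+0) = 0.860000; V(2,+1) = 10.364032; V(2,+2) = 27.897099
Backward induction: V(k, j) = exp(-r*dt) * [p_u * V(k+1, j+1) + p_m * V(k+1, j) + p_d * V(k+1, j-1)]
  V(1,-1) = exp(-r*dt) * [p_u*0.860000 + p_m*0.000000 + p_d*0.000000] = 0.118358
  V(1,+0) = exp(-r*dt) * [p_u*10.364032 + p_m*0.860000 + p_d*0.000000] = 1.981354
  V(1,+1) = exp(-r*dt) * [p_u*27.897099 + p_m*10.364032 + p_d*0.860000] = 10.686904
  V(0,+0) = exp(-r*dt) * [p_u*10.686904 + p_m*1.981354 + p_d*0.118358] = 2.771356

Answer: Price = V(0,0) = 2.7714


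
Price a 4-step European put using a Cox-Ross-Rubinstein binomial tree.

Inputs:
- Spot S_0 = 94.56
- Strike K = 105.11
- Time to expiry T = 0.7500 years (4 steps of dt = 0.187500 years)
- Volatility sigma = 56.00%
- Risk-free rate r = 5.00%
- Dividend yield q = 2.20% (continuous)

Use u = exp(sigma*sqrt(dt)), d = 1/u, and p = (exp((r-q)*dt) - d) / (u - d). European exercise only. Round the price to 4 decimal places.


Answer: Price = V(0,0) = 23.3286

Derivation:
dt = T/N = 0.187500
u = exp(sigma*sqrt(dt)) = 1.274415; d = 1/u = 0.784674
p = (exp((r-q)*dt) - d) / (u - d) = 0.450422
Discount per step: exp(-r*dt) = 0.990669
Stock lattice S(k, i) with i counting down-moves:
  k=0: S(0,0) = 94.5600
  k=1: S(1,0) = 120.5087; S(1,1) = 74.1988
  k=2: S(2,0) = 153.5780; S(2,1) = 94.5600; S(2,2) = 58.2218
  k=3: S(3,0) = 195.7221; S(3,1) = 120.5087; S(3,2) = 74.1988; S(3,3) = 45.6851
  k=4: S(4,0) = 249.4312; S(4,1) = 153.5780; S(4,2) = 94.5600; S(4,3) = 58.2218; S(4,4) = 35.8479
Terminal payoffs V(N, i) = max(K - S_T, 0):
  V(4,0) = 0.000000; V(4,1) = 0.000000; V(4,2) = 10.550000; V(4,3) = 46.888172; V(4,4) = 69.262060
Backward induction: V(k, i) = exp(-r*dt) * [p * V(k+1, i) + (1-p) * V(k+1, i+1)].
  V(3,0) = exp(-r*dt) * [p*0.000000 + (1-p)*0.000000] = 0.000000
  V(3,1) = exp(-r*dt) * [p*0.000000 + (1-p)*10.550000] = 5.743949
  V(3,2) = exp(-r*dt) * [p*10.550000 + (1-p)*46.888172] = 30.235878
  V(3,3) = exp(-r*dt) * [p*46.888172 + (1-p)*69.262060] = 58.632115
  V(2,0) = exp(-r*dt) * [p*0.000000 + (1-p)*5.743949] = 3.127293
  V(2,1) = exp(-r*dt) * [p*5.743949 + (1-p)*30.235878] = 19.024984
  V(2,2) = exp(-r*dt) * [p*30.235878 + (1-p)*58.632115] = 45.414076
  V(1,0) = exp(-r*dt) * [p*3.127293 + (1-p)*19.024984] = 11.753611
  V(1,1) = exp(-r*dt) * [p*19.024984 + (1-p)*45.414076] = 33.215002
  V(0,0) = exp(-r*dt) * [p*11.753611 + (1-p)*33.215002] = 23.328593


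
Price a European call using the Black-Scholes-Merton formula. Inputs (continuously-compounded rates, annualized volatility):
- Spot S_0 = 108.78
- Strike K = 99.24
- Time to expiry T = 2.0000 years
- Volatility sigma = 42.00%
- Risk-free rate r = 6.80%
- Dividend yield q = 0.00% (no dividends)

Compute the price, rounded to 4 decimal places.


d1 = (ln(S/K) + (r - q + 0.5*sigma^2) * T) / (sigma * sqrt(T)) = 0.68048309
d2 = d1 - sigma * sqrt(T) = 0.08651340
exp(-rT) = 0.87284263; exp(-qT) = 1.00000000
C = S_0 * exp(-qT) * N(d1) - K * exp(-rT) * N(d2)
N(d1) = 0.75190069; N(d2) = 0.53447085
C = 108.7800 * 1.00000000 * 0.75190069 - 99.2400 * 0.87284263 * 0.53447085 = 35.4954

Answer: Price = 35.4954


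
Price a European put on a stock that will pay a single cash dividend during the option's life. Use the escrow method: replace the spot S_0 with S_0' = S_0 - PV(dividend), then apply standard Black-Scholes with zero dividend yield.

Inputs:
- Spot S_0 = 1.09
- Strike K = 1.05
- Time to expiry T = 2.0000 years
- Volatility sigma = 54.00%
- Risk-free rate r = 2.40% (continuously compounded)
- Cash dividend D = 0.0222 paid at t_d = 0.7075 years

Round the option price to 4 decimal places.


Answer: Price = 0.2750

Derivation:
PV(D) = D * exp(-r * t_d) = 0.0222 * 0.98316335 = 0.02182623
S_0' = S_0 - PV(D) = 1.0900 - 0.02182623 = 1.06817377
d1 = (ln(S_0'/K) + (r + sigma^2/2)*T) / (sigma*sqrt(T)) = 0.46716224
d2 = d1 - sigma*sqrt(T) = -0.29651309
exp(-rT) = 0.95313379
N(-d1) = 0.32019190; N(-d2) = 0.61658086
P = K * exp(-rT) * N(-d2) - S_0' * N(-d1) = 1.0500 * 0.95313379 * 0.61658086 - 1.06817377 * 0.32019190 = 0.2750


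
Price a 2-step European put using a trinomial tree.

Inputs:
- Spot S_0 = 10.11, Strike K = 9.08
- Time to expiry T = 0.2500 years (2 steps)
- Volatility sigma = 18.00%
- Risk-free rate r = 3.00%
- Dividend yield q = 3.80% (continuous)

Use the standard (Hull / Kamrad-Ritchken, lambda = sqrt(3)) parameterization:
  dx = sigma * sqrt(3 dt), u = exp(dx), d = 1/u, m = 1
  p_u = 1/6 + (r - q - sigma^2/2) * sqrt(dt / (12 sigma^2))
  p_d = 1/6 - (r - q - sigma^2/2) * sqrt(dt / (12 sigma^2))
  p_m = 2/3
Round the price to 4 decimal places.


dt = T/N = 0.125000; dx = sigma*sqrt(3*dt) = 0.110227
u = exp(dx) = 1.116532; d = 1/u = 0.895631
p_u = 0.152945, p_m = 0.666667, p_d = 0.180388
Discount per step: exp(-r*dt) = 0.996257
Stock lattice S(k, j) with j the centered position index:
  k=0: S(0,+0) = 10.1100
  k=1: S(1,-1) = 9.0548; S(1,+0) = 10.1100; S(1,+1) = 11.2881
  k=2: S(2,-2) = 8.1098; S(2,-1) = 9.0548; S(2,+0) = 10.1100; S(2,+1) = 11.2881; S(2,+2) = 12.6036
Terminal payoffs V(N, j) = max(K - S_T, 0):
  V(2,-2) = 0.970218; V(2,-1) = 0.025173; V(2,+0) = 0.000000; V(2,+1) = 0.000000; V(2,+2) = 0.000000
Backward induction: V(k, j) = exp(-r*dt) * [p_u * V(k+1, j+1) + p_m * V(k+1, j) + p_d * V(k+1, j-1)]
  V(1,-1) = exp(-r*dt) * [p_u*0.000000 + p_m*0.025173 + p_d*0.970218] = 0.191080
  V(1,+0) = exp(-r*dt) * [p_u*0.000000 + p_m*0.000000 + p_d*0.025173] = 0.004524
  V(1,+1) = exp(-r*dt) * [p_u*0.000000 + p_m*0.000000 + p_d*0.000000] = 0.000000
  V(0,+0) = exp(-r*dt) * [p_u*0.000000 + p_m*0.004524 + p_d*0.191080] = 0.037344

Answer: Price = V(0,0) = 0.0373


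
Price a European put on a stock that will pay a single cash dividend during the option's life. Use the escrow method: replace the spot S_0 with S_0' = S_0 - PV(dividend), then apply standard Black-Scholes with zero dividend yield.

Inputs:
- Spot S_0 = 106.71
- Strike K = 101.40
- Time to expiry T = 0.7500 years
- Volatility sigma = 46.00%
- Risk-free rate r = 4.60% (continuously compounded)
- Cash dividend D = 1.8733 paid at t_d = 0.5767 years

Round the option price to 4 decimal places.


PV(D) = D * exp(-r * t_d) = 1.8733 * 0.97382058 = 1.82425810
S_0' = S_0 - PV(D) = 106.7100 - 1.82425810 = 104.88574190
d1 = (ln(S_0'/K) + (r + sigma^2/2)*T) / (sigma*sqrt(T)) = 0.37062999
d2 = d1 - sigma*sqrt(T) = -0.02774170
exp(-rT) = 0.96608834
N(-d1) = 0.35545657; N(-d2) = 0.51106592
P = K * exp(-rT) * N(-d2) - S_0' * N(-d1) = 101.4000 * 0.96608834 * 0.51106592 - 104.88574190 * 0.35545657 = 12.7824

Answer: Price = 12.7824


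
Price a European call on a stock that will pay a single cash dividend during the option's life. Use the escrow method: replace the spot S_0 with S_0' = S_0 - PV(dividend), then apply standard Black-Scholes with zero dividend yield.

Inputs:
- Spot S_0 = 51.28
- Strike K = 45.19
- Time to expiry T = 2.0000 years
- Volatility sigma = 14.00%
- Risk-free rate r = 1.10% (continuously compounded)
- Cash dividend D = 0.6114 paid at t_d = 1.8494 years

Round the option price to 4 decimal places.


PV(D) = D * exp(-r * t_d) = 0.6114 * 0.97986213 = 0.59908771
S_0' = S_0 - PV(D) = 51.2800 - 0.59908771 = 50.68091229
d1 = (ln(S_0'/K) + (r + sigma^2/2)*T) / (sigma*sqrt(T)) = 0.78930053
d2 = d1 - sigma*sqrt(T) = 0.59131064
exp(-rT) = 0.97824024
N(d1) = 0.78503181; N(d2) = 0.72284385
C = S_0' * N(d1) - K * exp(-rT) * N(d2) = 50.68091229 * 0.78503181 - 45.1900 * 0.97824024 * 0.72284385 = 7.8316

Answer: Price = 7.8316


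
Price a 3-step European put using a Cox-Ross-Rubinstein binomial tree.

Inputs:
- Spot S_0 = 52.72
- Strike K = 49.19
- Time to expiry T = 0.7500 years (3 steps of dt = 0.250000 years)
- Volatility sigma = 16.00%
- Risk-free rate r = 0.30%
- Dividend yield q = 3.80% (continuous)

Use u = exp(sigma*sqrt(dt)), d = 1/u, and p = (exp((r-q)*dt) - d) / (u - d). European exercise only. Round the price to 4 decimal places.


dt = T/N = 0.250000
u = exp(sigma*sqrt(dt)) = 1.083287; d = 1/u = 0.923116
p = (exp((r-q)*dt) - d) / (u - d) = 0.425620
Discount per step: exp(-r*dt) = 0.999250
Stock lattice S(k, i) with i counting down-moves:
  k=0: S(0,0) = 52.7200
  k=1: S(1,0) = 57.1109; S(1,1) = 48.6667
  k=2: S(2,0) = 61.8675; S(2,1) = 52.7200; S(2,2) = 44.9250
  k=3: S(3,0) = 67.0203; S(3,1) = 57.1109; S(3,2) = 48.6667; S(3,3) = 41.4710
Terminal payoffs V(N, i) = max(K - S_T, 0):
  V(3,0) = 0.000000; V(3,1) = 0.000000; V(3,2) = 0.523306; V(3,3) = 7.718979
Backward induction: V(k, i) = exp(-r*dt) * [p * V(k+1, i) + (1-p) * V(k+1, i+1)].
  V(2,0) = exp(-r*dt) * [p*0.000000 + (1-p)*0.000000] = 0.000000
  V(2,1) = exp(-r*dt) * [p*0.000000 + (1-p)*0.523306] = 0.300351
  V(2,2) = exp(-r*dt) * [p*0.523306 + (1-p)*7.718979] = 4.652868
  V(1,0) = exp(-r*dt) * [p*0.000000 + (1-p)*0.300351] = 0.172387
  V(1,1) = exp(-r*dt) * [p*0.300351 + (1-p)*4.652868] = 2.798251
  V(0,0) = exp(-r*dt) * [p*0.172387 + (1-p)*2.798251] = 1.679371

Answer: Price = V(0,0) = 1.6794


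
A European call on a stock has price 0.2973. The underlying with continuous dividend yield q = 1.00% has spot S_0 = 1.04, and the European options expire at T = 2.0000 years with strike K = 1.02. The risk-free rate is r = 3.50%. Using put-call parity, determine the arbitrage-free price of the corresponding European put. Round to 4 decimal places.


Put-call parity: C - P = S_0 * exp(-qT) - K * exp(-rT).
S_0 * exp(-qT) = 1.0400 * 0.98019867 = 1.01940662
K * exp(-rT) = 1.0200 * 0.93239382 = 0.95104170
P = C - S*exp(-qT) + K*exp(-rT)
P = 0.2973 - 1.01940662 + 0.95104170 = 0.2289

Answer: Put price = 0.2289


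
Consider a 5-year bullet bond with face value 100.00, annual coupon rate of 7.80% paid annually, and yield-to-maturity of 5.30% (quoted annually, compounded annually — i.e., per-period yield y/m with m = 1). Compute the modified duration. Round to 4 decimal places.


Coupon per period c = face * coupon_rate / m = 7.800000
Periods per year m = 1; per-period yield y/m = 0.053000
Number of cashflows N = 5
Cashflows (t years, CF_t, discount factor 1/(1+y/m)^(m*t), PV):
  t = 1.0000: CF_t = 7.800000, DF = 0.949668, PV = 7.407407
  t = 2.0000: CF_t = 7.800000, DF = 0.901869, PV = 7.034575
  t = 3.0000: CF_t = 7.800000, DF = 0.856475, PV = 6.680508
  t = 4.0000: CF_t = 7.800000, DF = 0.813367, PV = 6.344262
  t = 5.0000: CF_t = 107.800000, DF = 0.772428, PV = 83.267764
Price P = sum_t PV_t = 110.734517
First compute Macaulay numerator sum_t t * PV_t:
  t * PV_t at t = 1.0000: 7.407407
  t * PV_t at t = 2.0000: 14.069150
  t * PV_t at t = 3.0000: 20.041524
  t * PV_t at t = 4.0000: 25.377048
  t * PV_t at t = 5.0000: 416.338822
Macaulay duration D = 483.233952 / 110.734517 = 4.363896
Modified duration = D / (1 + y/m) = 4.363896 / (1 + 0.053000) = 4.144251

Answer: Modified duration = 4.1443


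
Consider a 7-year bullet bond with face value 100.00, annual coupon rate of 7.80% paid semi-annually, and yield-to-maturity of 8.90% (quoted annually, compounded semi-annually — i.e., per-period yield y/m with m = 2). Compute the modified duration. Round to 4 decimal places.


Answer: Modified duration = 5.2401

Derivation:
Coupon per period c = face * coupon_rate / m = 3.900000
Periods per year m = 2; per-period yield y/m = 0.044500
Number of cashflows N = 14
Cashflows (t years, CF_t, discount factor 1/(1+y/m)^(m*t), PV):
  t = 0.5000: CF_t = 3.900000, DF = 0.957396, PV = 3.733844
  t = 1.0000: CF_t = 3.900000, DF = 0.916607, PV = 3.574767
  t = 1.5000: CF_t = 3.900000, DF = 0.877556, PV = 3.422467
  t = 2.0000: CF_t = 3.900000, DF = 0.840168, PV = 3.276656
  t = 2.5000: CF_t = 3.900000, DF = 0.804374, PV = 3.137057
  t = 3.0000: CF_t = 3.900000, DF = 0.770104, PV = 3.003405
  t = 3.5000: CF_t = 3.900000, DF = 0.737294, PV = 2.875448
  t = 4.0000: CF_t = 3.900000, DF = 0.705883, PV = 2.752942
  t = 4.5000: CF_t = 3.900000, DF = 0.675809, PV = 2.635655
  t = 5.0000: CF_t = 3.900000, DF = 0.647017, PV = 2.523366
  t = 5.5000: CF_t = 3.900000, DF = 0.619451, PV = 2.415860
  t = 6.0000: CF_t = 3.900000, DF = 0.593060, PV = 2.312934
  t = 6.5000: CF_t = 3.900000, DF = 0.567793, PV = 2.214394
  t = 7.0000: CF_t = 103.900000, DF = 0.543603, PV = 56.480343
Price P = sum_t PV_t = 94.359137
First compute Macaulay numerator sum_t t * PV_t:
  t * PV_t at t = 0.5000: 1.866922
  t * PV_t at t = 1.0000: 3.574767
  t * PV_t at t = 1.5000: 5.133701
  t * PV_t at t = 2.0000: 6.553312
  t * PV_t at t = 2.5000: 7.842642
  t * PV_t at t = 3.0000: 9.010216
  t * PV_t at t = 3.5000: 10.064068
  t * PV_t at t = 4.0000: 11.011768
  t * PV_t at t = 4.5000: 11.860449
  t * PV_t at t = 5.0000: 12.616828
  t * PV_t at t = 5.5000: 13.287229
  t * PV_t at t = 6.0000: 13.877605
  t * PV_t at t = 6.5000: 14.393559
  t * PV_t at t = 7.0000: 395.362402
Macaulay duration D = 516.455466 / 94.359137 = 5.473296
Modified duration = D / (1 + y/m) = 5.473296 / (1 + 0.044500) = 5.240111


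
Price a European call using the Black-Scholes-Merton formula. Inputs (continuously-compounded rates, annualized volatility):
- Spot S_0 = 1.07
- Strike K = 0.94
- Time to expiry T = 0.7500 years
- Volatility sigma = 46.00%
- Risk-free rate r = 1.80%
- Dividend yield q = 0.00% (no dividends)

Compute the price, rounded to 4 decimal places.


Answer: Price = 0.2389

Derivation:
d1 = (ln(S/K) + (r - q + 0.5*sigma^2) * T) / (sigma * sqrt(T)) = 0.55823258
d2 = d1 - sigma * sqrt(T) = 0.15986089
exp(-rT) = 0.98659072; exp(-qT) = 1.00000000
C = S_0 * exp(-qT) * N(d1) - K * exp(-rT) * N(d2)
N(d1) = 0.71165721; N(d2) = 0.56350467
C = 1.0700 * 1.00000000 * 0.71165721 - 0.9400 * 0.98659072 * 0.56350467 = 0.2389


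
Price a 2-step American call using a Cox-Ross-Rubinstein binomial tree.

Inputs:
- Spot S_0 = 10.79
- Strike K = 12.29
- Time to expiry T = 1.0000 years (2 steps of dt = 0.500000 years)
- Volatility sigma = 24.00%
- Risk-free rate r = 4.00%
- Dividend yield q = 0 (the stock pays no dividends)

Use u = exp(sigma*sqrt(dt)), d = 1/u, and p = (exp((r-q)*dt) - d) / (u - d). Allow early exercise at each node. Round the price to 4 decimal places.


Answer: Price = V(0,0) = 0.7343

Derivation:
dt = T/N = 0.500000
u = exp(sigma*sqrt(dt)) = 1.184956; d = 1/u = 0.843913
p = (exp((r-q)*dt) - d) / (u - d) = 0.516909
Discount per step: exp(-r*dt) = 0.980199
Stock lattice S(k, i) with i counting down-moves:
  k=0: S(0,0) = 10.7900
  k=1: S(1,0) = 12.7857; S(1,1) = 9.1058
  k=2: S(2,0) = 15.1505; S(2,1) = 10.7900; S(2,2) = 7.6845
Terminal payoffs V(N, i) = max(S_T - K, 0):
  V(2,0) = 2.860462; V(2,1) = 0.000000; V(2,2) = 0.000000
Backward induction: V(k, i) = exp(-r*dt) * [p * V(k+1, i) + (1-p) * V(k+1, i+1)]; then take max(V_cont, immediate exercise) for American.
  V(1,0) = exp(-r*dt) * [p*2.860462 + (1-p)*0.000000] = 1.449321; exercise = 0.495675; V(1,0) = max -> 1.449321
  V(1,1) = exp(-r*dt) * [p*0.000000 + (1-p)*0.000000] = 0.000000; exercise = 0.000000; V(1,1) = max -> 0.000000
  V(0,0) = exp(-r*dt) * [p*1.449321 + (1-p)*0.000000] = 0.734333; exercise = 0.000000; V(0,0) = max -> 0.734333


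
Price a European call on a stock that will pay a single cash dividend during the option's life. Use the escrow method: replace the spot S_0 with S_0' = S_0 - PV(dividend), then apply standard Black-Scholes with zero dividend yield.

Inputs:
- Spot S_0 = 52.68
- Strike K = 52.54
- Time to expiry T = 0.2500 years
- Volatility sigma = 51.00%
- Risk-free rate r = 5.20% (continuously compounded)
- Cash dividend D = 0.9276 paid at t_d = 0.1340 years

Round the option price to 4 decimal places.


Answer: Price = 5.2053

Derivation:
PV(D) = D * exp(-r * t_d) = 0.9276 * 0.99305622 = 0.92115895
S_0' = S_0 - PV(D) = 52.6800 - 0.92115895 = 51.75884105
d1 = (ln(S_0'/K) + (r + sigma^2/2)*T) / (sigma*sqrt(T)) = 0.11973716
d2 = d1 - sigma*sqrt(T) = -0.13526284
exp(-rT) = 0.98708414
N(d1) = 0.54765432; N(d2) = 0.44620203
C = S_0' * N(d1) - K * exp(-rT) * N(d2) = 51.75884105 * 0.54765432 - 52.5400 * 0.98708414 * 0.44620203 = 5.2053


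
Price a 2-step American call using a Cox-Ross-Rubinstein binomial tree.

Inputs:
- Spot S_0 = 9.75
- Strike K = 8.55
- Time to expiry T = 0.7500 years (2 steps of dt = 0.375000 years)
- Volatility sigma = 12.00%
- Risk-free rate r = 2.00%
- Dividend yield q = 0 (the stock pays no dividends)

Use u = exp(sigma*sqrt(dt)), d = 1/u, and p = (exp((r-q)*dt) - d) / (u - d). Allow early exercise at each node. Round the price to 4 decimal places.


dt = T/N = 0.375000
u = exp(sigma*sqrt(dt)) = 1.076252; d = 1/u = 0.929150
p = (exp((r-q)*dt) - d) / (u - d) = 0.532814
Discount per step: exp(-r*dt) = 0.992528
Stock lattice S(k, i) with i counting down-moves:
  k=0: S(0,0) = 9.7500
  k=1: S(1,0) = 10.4935; S(1,1) = 9.0592
  k=2: S(2,0) = 11.2936; S(2,1) = 9.7500; S(2,2) = 8.4174
Terminal payoffs V(N, i) = max(S_T - K, 0):
  V(2,0) = 2.743605; V(2,1) = 1.200000; V(2,2) = 0.000000
Backward induction: V(k, i) = exp(-r*dt) * [p * V(k+1, i) + (1-p) * V(k+1, i+1)]; then take max(V_cont, immediate exercise) for American.
  V(1,0) = exp(-r*dt) * [p*2.743605 + (1-p)*1.200000] = 2.007343; exercise = 1.943458; V(1,0) = max -> 2.007343
  V(1,1) = exp(-r*dt) * [p*1.200000 + (1-p)*0.000000] = 0.634599; exercise = 0.509216; V(1,1) = max -> 0.634599
  V(0,0) = exp(-r*dt) * [p*2.007343 + (1-p)*0.634599] = 1.355809; exercise = 1.200000; V(0,0) = max -> 1.355809

Answer: Price = V(0,0) = 1.3558


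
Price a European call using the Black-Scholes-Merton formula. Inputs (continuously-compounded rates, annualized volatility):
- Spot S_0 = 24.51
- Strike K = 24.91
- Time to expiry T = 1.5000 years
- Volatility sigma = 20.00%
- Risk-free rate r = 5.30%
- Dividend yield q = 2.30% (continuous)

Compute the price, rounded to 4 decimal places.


Answer: Price = 2.6272

Derivation:
d1 = (ln(S/K) + (r - q + 0.5*sigma^2) * T) / (sigma * sqrt(T)) = 0.24009845
d2 = d1 - sigma * sqrt(T) = -0.00485053
exp(-rT) = 0.92357802; exp(-qT) = 0.96608834
C = S_0 * exp(-qT) * N(d1) - K * exp(-rT) * N(d2)
N(d1) = 0.59487303; N(d2) = 0.49806493
C = 24.5100 * 0.96608834 * 0.59487303 - 24.9100 * 0.92357802 * 0.49806493 = 2.6272


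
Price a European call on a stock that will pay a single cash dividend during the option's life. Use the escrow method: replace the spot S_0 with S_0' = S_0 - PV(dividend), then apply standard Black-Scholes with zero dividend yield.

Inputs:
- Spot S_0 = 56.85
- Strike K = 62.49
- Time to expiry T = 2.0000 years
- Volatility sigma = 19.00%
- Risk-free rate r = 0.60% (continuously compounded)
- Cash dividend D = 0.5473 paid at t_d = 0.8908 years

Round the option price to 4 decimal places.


Answer: Price = 3.9541

Derivation:
PV(D) = D * exp(-r * t_d) = 0.5473 * 0.99466946 = 0.54438259
S_0' = S_0 - PV(D) = 56.8500 - 0.54438259 = 56.30561741
d1 = (ln(S_0'/K) + (r + sigma^2/2)*T) / (sigma*sqrt(T)) = -0.20882812
d2 = d1 - sigma*sqrt(T) = -0.47752870
exp(-rT) = 0.98807171
N(d1) = 0.41729121; N(d2) = 0.31649284
C = S_0' * N(d1) - K * exp(-rT) * N(d2) = 56.30561741 * 0.41729121 - 62.4900 * 0.98807171 * 0.31649284 = 3.9541


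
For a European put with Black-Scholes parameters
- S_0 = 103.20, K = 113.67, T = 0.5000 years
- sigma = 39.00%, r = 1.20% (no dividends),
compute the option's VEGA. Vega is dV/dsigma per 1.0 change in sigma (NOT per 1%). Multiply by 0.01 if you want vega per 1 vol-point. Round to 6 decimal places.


d1 = -0.1907580481; d2 = -0.4665296927
phi(d1) = 0.3917494312; exp(-qT) = 1.0000000000; exp(-rT) = 0.9940179641
Vega = S * exp(-qT) * phi(d1) * sqrt(T) = 103.2000 * 1.0000000000 * 0.3917494312 * 0.7071067812 = 28.587296

Answer: Vega = 28.587296


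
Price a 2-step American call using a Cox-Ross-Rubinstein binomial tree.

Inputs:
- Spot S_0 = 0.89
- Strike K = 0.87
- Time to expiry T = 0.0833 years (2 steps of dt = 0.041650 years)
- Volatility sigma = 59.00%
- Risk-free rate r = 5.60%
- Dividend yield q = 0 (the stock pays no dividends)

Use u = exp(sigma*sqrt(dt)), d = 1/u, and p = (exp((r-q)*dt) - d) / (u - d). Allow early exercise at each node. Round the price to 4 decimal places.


Answer: Price = V(0,0) = 0.0700

Derivation:
dt = T/N = 0.041650
u = exp(sigma*sqrt(dt)) = 1.127958; d = 1/u = 0.886558
p = (exp((r-q)*dt) - d) / (u - d) = 0.479607
Discount per step: exp(-r*dt) = 0.997670
Stock lattice S(k, i) with i counting down-moves:
  k=0: S(0,0) = 0.8900
  k=1: S(1,0) = 1.0039; S(1,1) = 0.7890
  k=2: S(2,0) = 1.1323; S(2,1) = 0.8900; S(2,2) = 0.6995
Terminal payoffs V(N, i) = max(S_T - K, 0):
  V(2,0) = 0.262338; V(2,1) = 0.020000; V(2,2) = 0.000000
Backward induction: V(k, i) = exp(-r*dt) * [p * V(k+1, i) + (1-p) * V(k+1, i+1)]; then take max(V_cont, immediate exercise) for American.
  V(1,0) = exp(-r*dt) * [p*0.262338 + (1-p)*0.020000] = 0.135910; exercise = 0.133883; V(1,0) = max -> 0.135910
  V(1,1) = exp(-r*dt) * [p*0.020000 + (1-p)*0.000000] = 0.009570; exercise = 0.000000; V(1,1) = max -> 0.009570
  V(0,0) = exp(-r*dt) * [p*0.135910 + (1-p)*0.009570] = 0.070000; exercise = 0.020000; V(0,0) = max -> 0.070000
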